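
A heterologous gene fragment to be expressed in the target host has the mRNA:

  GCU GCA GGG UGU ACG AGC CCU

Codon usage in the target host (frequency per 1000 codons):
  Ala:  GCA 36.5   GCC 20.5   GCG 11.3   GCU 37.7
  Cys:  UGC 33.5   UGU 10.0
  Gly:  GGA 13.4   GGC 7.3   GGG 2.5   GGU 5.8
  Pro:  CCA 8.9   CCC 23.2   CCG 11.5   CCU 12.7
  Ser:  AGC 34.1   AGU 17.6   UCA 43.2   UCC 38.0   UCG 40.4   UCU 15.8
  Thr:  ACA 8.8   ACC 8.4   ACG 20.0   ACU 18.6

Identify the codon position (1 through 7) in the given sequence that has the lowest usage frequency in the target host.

3

Codon 1 GCU (Ala): 37.7 per 1000.
Codon 2 GCA (Ala): 36.5 per 1000.
Codon 3 GGG (Gly): 2.5 per 1000.
Codon 4 UGU (Cys): 10.0 per 1000.
Codon 5 ACG (Thr): 20.0 per 1000.
Codon 6 AGC (Ser): 34.1 per 1000.
Codon 7 CCU (Pro): 12.7 per 1000.
Lowest frequency is 2.5 at codon 3.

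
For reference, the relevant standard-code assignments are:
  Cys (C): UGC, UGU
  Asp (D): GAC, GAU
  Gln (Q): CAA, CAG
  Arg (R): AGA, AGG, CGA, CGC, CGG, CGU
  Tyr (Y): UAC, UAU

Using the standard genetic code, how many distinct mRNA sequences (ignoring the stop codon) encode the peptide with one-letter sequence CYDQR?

Cys: 2 codons.
Tyr: 2 codons.
Asp: 2 codons.
Gln: 2 codons.
Arg: 6 codons.
2 × 2 × 2 × 2 × 6 = 96.

96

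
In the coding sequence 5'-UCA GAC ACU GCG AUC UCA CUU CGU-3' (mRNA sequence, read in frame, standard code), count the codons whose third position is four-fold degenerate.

6

Codon 1 UCA (Ser): third position 4-fold.
Codon 2 GAC (Asp): third position 2-fold.
Codon 3 ACU (Thr): third position 4-fold.
Codon 4 GCG (Ala): third position 4-fold.
Codon 5 AUC (Ile): third position 3-fold.
Codon 6 UCA (Ser): third position 4-fold.
Codon 7 CUU (Leu): third position 4-fold.
Codon 8 CGU (Arg): third position 4-fold.
Four-fold degenerate third positions: 6.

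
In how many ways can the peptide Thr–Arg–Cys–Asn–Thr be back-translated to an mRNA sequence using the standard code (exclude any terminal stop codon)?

384

Thr: 4 codons.
Arg: 6 codons.
Cys: 2 codons.
Asn: 2 codons.
Thr: 4 codons.
4 × 6 × 2 × 2 × 4 = 384.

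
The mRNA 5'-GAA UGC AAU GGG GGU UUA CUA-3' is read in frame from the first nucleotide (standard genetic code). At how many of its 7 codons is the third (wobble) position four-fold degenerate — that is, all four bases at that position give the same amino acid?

3

Codon 1 GAA (Glu): third position 2-fold.
Codon 2 UGC (Cys): third position 2-fold.
Codon 3 AAU (Asn): third position 2-fold.
Codon 4 GGG (Gly): third position 4-fold.
Codon 5 GGU (Gly): third position 4-fold.
Codon 6 UUA (Leu): third position 2-fold.
Codon 7 CUA (Leu): third position 4-fold.
Four-fold degenerate third positions: 3.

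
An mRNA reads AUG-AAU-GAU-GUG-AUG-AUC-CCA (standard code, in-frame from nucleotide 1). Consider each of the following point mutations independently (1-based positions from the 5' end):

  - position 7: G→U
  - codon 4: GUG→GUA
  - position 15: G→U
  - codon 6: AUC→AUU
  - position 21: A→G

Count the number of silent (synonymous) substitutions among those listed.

Codon 3: GAU (Asp) → UAU (Tyr) — missense.
Codon 4: GUG (Val) → GUA (Val) — synonymous.
Codon 5: AUG (Met) → AUU (Ile) — missense.
Codon 6: AUC (Ile) → AUU (Ile) — synonymous.
Codon 7: CCA (Pro) → CCG (Pro) — synonymous.
Synonymous: 3 of 5.

3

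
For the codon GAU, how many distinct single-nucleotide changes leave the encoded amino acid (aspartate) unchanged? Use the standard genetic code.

1

Position 1: none → 0 synonymous.
Position 2: none → 0 synonymous.
Position 3: GAC → 1 synonymous.
Total: 0 + 0 + 1 = 1.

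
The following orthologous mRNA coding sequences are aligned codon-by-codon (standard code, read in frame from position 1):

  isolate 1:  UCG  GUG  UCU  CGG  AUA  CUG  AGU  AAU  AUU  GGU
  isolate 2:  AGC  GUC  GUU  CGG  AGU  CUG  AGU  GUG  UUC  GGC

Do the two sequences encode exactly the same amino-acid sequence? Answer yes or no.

no

Codon 1: UCG Ser / AGC Ser — synonymous.
Codon 2: GUG Val / GUC Val — synonymous.
Codon 3: UCU Ser / GUU Val — nonsynonymous.
Codon 4: CGG Arg / CGG Arg — identical.
Codon 5: AUA Ile / AGU Ser — nonsynonymous.
Codon 6: CUG Leu / CUG Leu — identical.
Codon 7: AGU Ser / AGU Ser — identical.
Codon 8: AAU Asn / GUG Val — nonsynonymous.
Codon 9: AUU Ile / UUC Phe — nonsynonymous.
Codon 10: GGU Gly / GGC Gly — synonymous.
Nonsynonymous differences: 4 → different protein.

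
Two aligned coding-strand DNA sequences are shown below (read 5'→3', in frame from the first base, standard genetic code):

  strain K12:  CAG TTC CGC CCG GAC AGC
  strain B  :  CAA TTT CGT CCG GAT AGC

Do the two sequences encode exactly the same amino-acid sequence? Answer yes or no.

yes

Codon 1: CAG Gln / CAA Gln — synonymous.
Codon 2: TTC Phe / TTT Phe — synonymous.
Codon 3: CGC Arg / CGT Arg — synonymous.
Codon 4: CCG Pro / CCG Pro — identical.
Codon 5: GAC Asp / GAT Asp — synonymous.
Codon 6: AGC Ser / AGC Ser — identical.
Nonsynonymous differences: 0 → same protein.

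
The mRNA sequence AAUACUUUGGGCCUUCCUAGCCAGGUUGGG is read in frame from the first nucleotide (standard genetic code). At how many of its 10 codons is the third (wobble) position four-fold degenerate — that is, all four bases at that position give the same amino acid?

Codon 1 AAU (Asn): third position 2-fold.
Codon 2 ACU (Thr): third position 4-fold.
Codon 3 UUG (Leu): third position 2-fold.
Codon 4 GGC (Gly): third position 4-fold.
Codon 5 CUU (Leu): third position 4-fold.
Codon 6 CCU (Pro): third position 4-fold.
Codon 7 AGC (Ser): third position 2-fold.
Codon 8 CAG (Gln): third position 2-fold.
Codon 9 GUU (Val): third position 4-fold.
Codon 10 GGG (Gly): third position 4-fold.
Four-fold degenerate third positions: 6.

6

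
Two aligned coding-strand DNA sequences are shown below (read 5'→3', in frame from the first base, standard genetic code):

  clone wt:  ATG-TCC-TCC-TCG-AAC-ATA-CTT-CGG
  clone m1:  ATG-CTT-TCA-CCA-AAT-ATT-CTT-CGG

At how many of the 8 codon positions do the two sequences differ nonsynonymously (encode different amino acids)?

Codon 1: ATG Met / ATG Met — identical.
Codon 2: TCC Ser / CTT Leu — nonsynonymous.
Codon 3: TCC Ser / TCA Ser — synonymous.
Codon 4: TCG Ser / CCA Pro — nonsynonymous.
Codon 5: AAC Asn / AAT Asn — synonymous.
Codon 6: ATA Ile / ATT Ile — synonymous.
Codon 7: CTT Leu / CTT Leu — identical.
Codon 8: CGG Arg / CGG Arg — identical.
Nonsynonymous differences: 2.

2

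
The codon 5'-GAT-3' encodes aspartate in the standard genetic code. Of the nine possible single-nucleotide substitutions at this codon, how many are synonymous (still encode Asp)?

Position 1: none → 0 synonymous.
Position 2: none → 0 synonymous.
Position 3: GAC → 1 synonymous.
Total: 0 + 0 + 1 = 1.

1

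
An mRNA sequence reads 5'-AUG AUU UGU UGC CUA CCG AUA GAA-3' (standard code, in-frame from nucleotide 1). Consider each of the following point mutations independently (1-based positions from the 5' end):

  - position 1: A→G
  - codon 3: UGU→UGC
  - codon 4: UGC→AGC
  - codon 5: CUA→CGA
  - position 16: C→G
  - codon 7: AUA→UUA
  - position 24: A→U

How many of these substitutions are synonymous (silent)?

1

Codon 1: AUG (Met) → GUG (Val) — missense.
Codon 3: UGU (Cys) → UGC (Cys) — synonymous.
Codon 4: UGC (Cys) → AGC (Ser) — missense.
Codon 5: CUA (Leu) → CGA (Arg) — missense.
Codon 6: CCG (Pro) → GCG (Ala) — missense.
Codon 7: AUA (Ile) → UUA (Leu) — missense.
Codon 8: GAA (Glu) → GAU (Asp) — missense.
Synonymous: 1 of 7.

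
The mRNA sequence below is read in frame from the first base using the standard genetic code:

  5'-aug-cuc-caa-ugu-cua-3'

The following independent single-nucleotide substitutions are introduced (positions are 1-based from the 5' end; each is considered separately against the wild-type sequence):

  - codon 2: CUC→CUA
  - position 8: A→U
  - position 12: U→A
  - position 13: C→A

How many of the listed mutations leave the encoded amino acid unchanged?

1

Codon 2: CUC (Leu) → CUA (Leu) — synonymous.
Codon 3: CAA (Gln) → CUA (Leu) — missense.
Codon 4: UGU (Cys) → UGA (Stop) — nonsense.
Codon 5: CUA (Leu) → AUA (Ile) — missense.
Synonymous: 1 of 4.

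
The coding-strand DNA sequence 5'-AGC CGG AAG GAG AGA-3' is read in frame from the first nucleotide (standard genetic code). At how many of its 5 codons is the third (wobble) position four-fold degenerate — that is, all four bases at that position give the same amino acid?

1

Codon 1 AGC (Ser): third position 2-fold.
Codon 2 CGG (Arg): third position 4-fold.
Codon 3 AAG (Lys): third position 2-fold.
Codon 4 GAG (Glu): third position 2-fold.
Codon 5 AGA (Arg): third position 2-fold.
Four-fold degenerate third positions: 1.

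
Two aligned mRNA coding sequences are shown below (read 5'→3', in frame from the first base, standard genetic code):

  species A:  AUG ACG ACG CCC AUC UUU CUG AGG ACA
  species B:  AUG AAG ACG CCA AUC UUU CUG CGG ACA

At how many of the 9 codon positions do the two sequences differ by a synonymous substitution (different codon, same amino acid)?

Codon 1: AUG Met / AUG Met — identical.
Codon 2: ACG Thr / AAG Lys — nonsynonymous.
Codon 3: ACG Thr / ACG Thr — identical.
Codon 4: CCC Pro / CCA Pro — synonymous.
Codon 5: AUC Ile / AUC Ile — identical.
Codon 6: UUU Phe / UUU Phe — identical.
Codon 7: CUG Leu / CUG Leu — identical.
Codon 8: AGG Arg / CGG Arg — synonymous.
Codon 9: ACA Thr / ACA Thr — identical.
Synonymous differences: 2.

2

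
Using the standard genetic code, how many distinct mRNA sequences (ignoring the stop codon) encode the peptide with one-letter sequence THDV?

64

Thr: 4 codons.
His: 2 codons.
Asp: 2 codons.
Val: 4 codons.
4 × 2 × 2 × 4 = 64.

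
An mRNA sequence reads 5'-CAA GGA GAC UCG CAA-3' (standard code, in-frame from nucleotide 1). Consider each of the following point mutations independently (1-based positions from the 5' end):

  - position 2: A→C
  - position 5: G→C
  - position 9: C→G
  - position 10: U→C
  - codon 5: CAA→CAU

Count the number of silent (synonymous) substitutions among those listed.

0

Codon 1: CAA (Gln) → CCA (Pro) — missense.
Codon 2: GGA (Gly) → GCA (Ala) — missense.
Codon 3: GAC (Asp) → GAG (Glu) — missense.
Codon 4: UCG (Ser) → CCG (Pro) — missense.
Codon 5: CAA (Gln) → CAU (His) — missense.
Synonymous: 0 of 5.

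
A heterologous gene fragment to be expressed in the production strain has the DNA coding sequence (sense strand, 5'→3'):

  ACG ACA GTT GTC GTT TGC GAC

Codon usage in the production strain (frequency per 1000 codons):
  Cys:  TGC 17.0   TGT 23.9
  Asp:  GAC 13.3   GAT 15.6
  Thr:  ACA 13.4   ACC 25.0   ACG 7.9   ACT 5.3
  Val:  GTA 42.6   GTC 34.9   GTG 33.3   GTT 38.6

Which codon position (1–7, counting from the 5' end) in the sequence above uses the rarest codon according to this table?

1

Codon 1 ACG (Thr): 7.9 per 1000.
Codon 2 ACA (Thr): 13.4 per 1000.
Codon 3 GTT (Val): 38.6 per 1000.
Codon 4 GTC (Val): 34.9 per 1000.
Codon 5 GTT (Val): 38.6 per 1000.
Codon 6 TGC (Cys): 17.0 per 1000.
Codon 7 GAC (Asp): 13.3 per 1000.
Lowest frequency is 7.9 at codon 1.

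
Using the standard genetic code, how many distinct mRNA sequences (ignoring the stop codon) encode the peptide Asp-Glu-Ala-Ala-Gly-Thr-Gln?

Asp: 2 codons.
Glu: 2 codons.
Ala: 4 codons.
Ala: 4 codons.
Gly: 4 codons.
Thr: 4 codons.
Gln: 2 codons.
2 × 2 × 4 × 4 × 4 × 4 × 2 = 2048.

2048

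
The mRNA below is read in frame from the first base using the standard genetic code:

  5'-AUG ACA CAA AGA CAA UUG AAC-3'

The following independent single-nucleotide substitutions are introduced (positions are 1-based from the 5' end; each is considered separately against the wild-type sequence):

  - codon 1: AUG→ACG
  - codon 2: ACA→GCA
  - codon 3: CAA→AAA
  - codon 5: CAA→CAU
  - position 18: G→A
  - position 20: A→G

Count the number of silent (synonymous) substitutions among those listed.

1

Codon 1: AUG (Met) → ACG (Thr) — missense.
Codon 2: ACA (Thr) → GCA (Ala) — missense.
Codon 3: CAA (Gln) → AAA (Lys) — missense.
Codon 5: CAA (Gln) → CAU (His) — missense.
Codon 6: UUG (Leu) → UUA (Leu) — synonymous.
Codon 7: AAC (Asn) → AGC (Ser) — missense.
Synonymous: 1 of 6.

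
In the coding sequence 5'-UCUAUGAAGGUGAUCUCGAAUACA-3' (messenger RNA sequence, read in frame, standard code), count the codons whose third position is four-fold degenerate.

4

Codon 1 UCU (Ser): third position 4-fold.
Codon 2 AUG (Met): third position 1-fold.
Codon 3 AAG (Lys): third position 2-fold.
Codon 4 GUG (Val): third position 4-fold.
Codon 5 AUC (Ile): third position 3-fold.
Codon 6 UCG (Ser): third position 4-fold.
Codon 7 AAU (Asn): third position 2-fold.
Codon 8 ACA (Thr): third position 4-fold.
Four-fold degenerate third positions: 4.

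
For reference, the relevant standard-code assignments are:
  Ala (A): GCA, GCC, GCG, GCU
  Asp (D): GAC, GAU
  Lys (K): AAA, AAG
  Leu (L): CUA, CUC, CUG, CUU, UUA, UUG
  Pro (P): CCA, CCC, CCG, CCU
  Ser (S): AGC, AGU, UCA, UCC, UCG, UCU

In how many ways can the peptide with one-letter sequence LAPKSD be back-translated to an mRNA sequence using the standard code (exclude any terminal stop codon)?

Leu: 6 codons.
Ala: 4 codons.
Pro: 4 codons.
Lys: 2 codons.
Ser: 6 codons.
Asp: 2 codons.
6 × 4 × 4 × 2 × 6 × 2 = 2304.

2304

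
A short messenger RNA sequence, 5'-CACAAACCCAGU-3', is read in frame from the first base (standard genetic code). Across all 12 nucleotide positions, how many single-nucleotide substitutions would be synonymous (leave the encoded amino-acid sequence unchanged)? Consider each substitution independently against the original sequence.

Codon 1 (CAC, His): 1 synonymous substitution.
Codon 2 (AAA, Lys): 1 synonymous substitution.
Codon 3 (CCC, Pro): 3 synonymous substitutions.
Codon 4 (AGU, Ser): 1 synonymous substitution.
Total: 1 + 1 + 3 + 1 = 6.

6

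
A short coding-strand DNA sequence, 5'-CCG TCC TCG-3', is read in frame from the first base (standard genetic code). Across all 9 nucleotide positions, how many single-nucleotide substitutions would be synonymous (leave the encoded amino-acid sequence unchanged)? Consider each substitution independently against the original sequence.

Codon 1 (CCG, Pro): 3 synonymous substitutions.
Codon 2 (TCC, Ser): 3 synonymous substitutions.
Codon 3 (TCG, Ser): 3 synonymous substitutions.
Total: 3 + 3 + 3 = 9.

9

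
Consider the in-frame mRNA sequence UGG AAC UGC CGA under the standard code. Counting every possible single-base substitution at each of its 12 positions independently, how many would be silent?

6

Codon 1 (UGG, Trp): 0 synonymous substitutions.
Codon 2 (AAC, Asn): 1 synonymous substitution.
Codon 3 (UGC, Cys): 1 synonymous substitution.
Codon 4 (CGA, Arg): 4 synonymous substitutions.
Total: 0 + 1 + 1 + 4 = 6.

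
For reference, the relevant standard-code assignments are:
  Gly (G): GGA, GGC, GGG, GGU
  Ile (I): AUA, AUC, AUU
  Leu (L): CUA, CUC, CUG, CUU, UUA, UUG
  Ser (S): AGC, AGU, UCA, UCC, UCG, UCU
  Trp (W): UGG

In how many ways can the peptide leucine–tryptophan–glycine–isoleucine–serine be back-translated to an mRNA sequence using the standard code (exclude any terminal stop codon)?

432

Leu: 6 codons.
Trp: 1 codon.
Gly: 4 codons.
Ile: 3 codons.
Ser: 6 codons.
6 × 1 × 4 × 3 × 6 = 432.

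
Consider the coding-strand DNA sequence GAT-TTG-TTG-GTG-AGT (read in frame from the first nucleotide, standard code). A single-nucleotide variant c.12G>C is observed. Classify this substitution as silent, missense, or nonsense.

Position 12 falls in codon 4: GTG → Val.
After the substitution the codon is GTC → Val.
Both encode Val, so the change is synonymous.

silent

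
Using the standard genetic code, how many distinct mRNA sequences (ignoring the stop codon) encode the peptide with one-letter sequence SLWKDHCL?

Ser: 6 codons.
Leu: 6 codons.
Trp: 1 codon.
Lys: 2 codons.
Asp: 2 codons.
His: 2 codons.
Cys: 2 codons.
Leu: 6 codons.
6 × 6 × 1 × 2 × 2 × 2 × 2 × 6 = 3456.

3456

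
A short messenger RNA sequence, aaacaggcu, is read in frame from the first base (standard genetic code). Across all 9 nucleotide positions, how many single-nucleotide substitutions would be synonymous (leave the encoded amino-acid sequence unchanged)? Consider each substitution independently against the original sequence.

5

Codon 1 (AAA, Lys): 1 synonymous substitution.
Codon 2 (CAG, Gln): 1 synonymous substitution.
Codon 3 (GCU, Ala): 3 synonymous substitutions.
Total: 1 + 1 + 3 = 5.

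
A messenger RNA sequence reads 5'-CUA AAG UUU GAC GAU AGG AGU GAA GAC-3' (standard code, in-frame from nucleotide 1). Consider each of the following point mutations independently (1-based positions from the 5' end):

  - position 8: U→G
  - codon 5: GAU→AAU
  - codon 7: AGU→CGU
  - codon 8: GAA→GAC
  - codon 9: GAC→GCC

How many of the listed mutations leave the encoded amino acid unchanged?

Codon 3: UUU (Phe) → UGU (Cys) — missense.
Codon 5: GAU (Asp) → AAU (Asn) — missense.
Codon 7: AGU (Ser) → CGU (Arg) — missense.
Codon 8: GAA (Glu) → GAC (Asp) — missense.
Codon 9: GAC (Asp) → GCC (Ala) — missense.
Synonymous: 0 of 5.

0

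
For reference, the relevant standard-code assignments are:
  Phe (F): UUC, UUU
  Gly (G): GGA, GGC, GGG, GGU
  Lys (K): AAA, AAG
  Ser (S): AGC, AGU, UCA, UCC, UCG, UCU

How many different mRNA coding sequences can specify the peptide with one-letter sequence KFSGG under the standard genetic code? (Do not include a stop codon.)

Lys: 2 codons.
Phe: 2 codons.
Ser: 6 codons.
Gly: 4 codons.
Gly: 4 codons.
2 × 2 × 6 × 4 × 4 = 384.

384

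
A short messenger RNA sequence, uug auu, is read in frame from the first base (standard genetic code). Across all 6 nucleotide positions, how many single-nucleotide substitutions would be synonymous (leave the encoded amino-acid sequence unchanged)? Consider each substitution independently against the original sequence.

Codon 1 (UUG, Leu): 2 synonymous substitutions.
Codon 2 (AUU, Ile): 2 synonymous substitutions.
Total: 2 + 2 = 4.

4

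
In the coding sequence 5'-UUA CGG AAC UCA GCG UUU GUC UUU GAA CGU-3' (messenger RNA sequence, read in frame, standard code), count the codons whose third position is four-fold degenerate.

Codon 1 UUA (Leu): third position 2-fold.
Codon 2 CGG (Arg): third position 4-fold.
Codon 3 AAC (Asn): third position 2-fold.
Codon 4 UCA (Ser): third position 4-fold.
Codon 5 GCG (Ala): third position 4-fold.
Codon 6 UUU (Phe): third position 2-fold.
Codon 7 GUC (Val): third position 4-fold.
Codon 8 UUU (Phe): third position 2-fold.
Codon 9 GAA (Glu): third position 2-fold.
Codon 10 CGU (Arg): third position 4-fold.
Four-fold degenerate third positions: 5.

5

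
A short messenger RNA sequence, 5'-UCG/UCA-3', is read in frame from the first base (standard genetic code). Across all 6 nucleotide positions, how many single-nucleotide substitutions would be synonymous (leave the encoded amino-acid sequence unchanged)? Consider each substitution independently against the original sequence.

6

Codon 1 (UCG, Ser): 3 synonymous substitutions.
Codon 2 (UCA, Ser): 3 synonymous substitutions.
Total: 3 + 3 = 6.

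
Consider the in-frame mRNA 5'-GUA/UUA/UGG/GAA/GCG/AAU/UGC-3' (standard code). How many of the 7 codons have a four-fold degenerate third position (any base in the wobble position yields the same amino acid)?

Codon 1 GUA (Val): third position 4-fold.
Codon 2 UUA (Leu): third position 2-fold.
Codon 3 UGG (Trp): third position 1-fold.
Codon 4 GAA (Glu): third position 2-fold.
Codon 5 GCG (Ala): third position 4-fold.
Codon 6 AAU (Asn): third position 2-fold.
Codon 7 UGC (Cys): third position 2-fold.
Four-fold degenerate third positions: 2.

2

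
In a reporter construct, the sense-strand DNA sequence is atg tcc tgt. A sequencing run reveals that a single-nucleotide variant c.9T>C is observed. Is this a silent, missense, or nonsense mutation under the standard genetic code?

Position 9 falls in codon 3: TGT → Cys.
After the substitution the codon is TGC → Cys.
Both encode Cys, so the change is synonymous.

silent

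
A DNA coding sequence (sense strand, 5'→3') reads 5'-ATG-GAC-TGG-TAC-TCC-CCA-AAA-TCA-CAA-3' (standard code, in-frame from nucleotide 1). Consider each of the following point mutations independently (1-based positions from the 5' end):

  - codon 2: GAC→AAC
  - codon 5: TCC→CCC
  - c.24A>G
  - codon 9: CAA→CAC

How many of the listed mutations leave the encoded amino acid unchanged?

1

Codon 2: GAC (Asp) → AAC (Asn) — missense.
Codon 5: TCC (Ser) → CCC (Pro) — missense.
Codon 8: TCA (Ser) → TCG (Ser) — synonymous.
Codon 9: CAA (Gln) → CAC (His) — missense.
Synonymous: 1 of 4.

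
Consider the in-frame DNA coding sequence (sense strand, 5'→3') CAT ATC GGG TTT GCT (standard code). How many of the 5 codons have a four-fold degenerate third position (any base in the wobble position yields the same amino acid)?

2

Codon 1 CAT (His): third position 2-fold.
Codon 2 ATC (Ile): third position 3-fold.
Codon 3 GGG (Gly): third position 4-fold.
Codon 4 TTT (Phe): third position 2-fold.
Codon 5 GCT (Ala): third position 4-fold.
Four-fold degenerate third positions: 2.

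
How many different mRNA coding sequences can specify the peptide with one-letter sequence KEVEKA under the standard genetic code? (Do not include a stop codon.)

Lys: 2 codons.
Glu: 2 codons.
Val: 4 codons.
Glu: 2 codons.
Lys: 2 codons.
Ala: 4 codons.
2 × 2 × 4 × 2 × 2 × 4 = 256.

256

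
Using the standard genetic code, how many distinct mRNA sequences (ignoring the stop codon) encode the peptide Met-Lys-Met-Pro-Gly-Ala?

Met: 1 codon.
Lys: 2 codons.
Met: 1 codon.
Pro: 4 codons.
Gly: 4 codons.
Ala: 4 codons.
1 × 2 × 1 × 4 × 4 × 4 = 128.

128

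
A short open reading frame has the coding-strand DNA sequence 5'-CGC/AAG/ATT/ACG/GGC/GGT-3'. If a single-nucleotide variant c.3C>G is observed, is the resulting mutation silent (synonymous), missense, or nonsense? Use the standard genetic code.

Position 3 falls in codon 1: CGC → Arg.
After the substitution the codon is CGG → Arg.
Both encode Arg, so the change is synonymous.

silent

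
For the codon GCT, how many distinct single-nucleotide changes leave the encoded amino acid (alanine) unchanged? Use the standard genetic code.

3

Position 1: none → 0 synonymous.
Position 2: none → 0 synonymous.
Position 3: GCC, GCA, GCG → 3 synonymous.
Total: 0 + 0 + 3 = 3.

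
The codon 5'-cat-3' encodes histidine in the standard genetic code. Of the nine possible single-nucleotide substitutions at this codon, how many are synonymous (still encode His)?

Position 1: none → 0 synonymous.
Position 2: none → 0 synonymous.
Position 3: CAC → 1 synonymous.
Total: 0 + 0 + 1 = 1.

1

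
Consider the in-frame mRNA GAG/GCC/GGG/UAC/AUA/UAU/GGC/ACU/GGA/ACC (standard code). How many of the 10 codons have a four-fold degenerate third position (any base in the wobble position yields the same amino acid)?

6

Codon 1 GAG (Glu): third position 2-fold.
Codon 2 GCC (Ala): third position 4-fold.
Codon 3 GGG (Gly): third position 4-fold.
Codon 4 UAC (Tyr): third position 2-fold.
Codon 5 AUA (Ile): third position 3-fold.
Codon 6 UAU (Tyr): third position 2-fold.
Codon 7 GGC (Gly): third position 4-fold.
Codon 8 ACU (Thr): third position 4-fold.
Codon 9 GGA (Gly): third position 4-fold.
Codon 10 ACC (Thr): third position 4-fold.
Four-fold degenerate third positions: 6.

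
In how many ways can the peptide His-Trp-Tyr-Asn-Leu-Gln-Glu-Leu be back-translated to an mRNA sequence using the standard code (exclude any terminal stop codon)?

His: 2 codons.
Trp: 1 codon.
Tyr: 2 codons.
Asn: 2 codons.
Leu: 6 codons.
Gln: 2 codons.
Glu: 2 codons.
Leu: 6 codons.
2 × 1 × 2 × 2 × 6 × 2 × 2 × 6 = 1152.

1152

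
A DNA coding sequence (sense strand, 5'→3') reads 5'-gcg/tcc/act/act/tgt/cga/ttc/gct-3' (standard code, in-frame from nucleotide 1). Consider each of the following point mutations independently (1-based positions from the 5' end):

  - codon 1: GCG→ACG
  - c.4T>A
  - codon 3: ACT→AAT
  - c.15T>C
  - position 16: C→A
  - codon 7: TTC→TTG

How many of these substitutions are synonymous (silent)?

Codon 1: GCG (Ala) → ACG (Thr) — missense.
Codon 2: TCC (Ser) → ACC (Thr) — missense.
Codon 3: ACT (Thr) → AAT (Asn) — missense.
Codon 5: TGT (Cys) → TGC (Cys) — synonymous.
Codon 6: CGA (Arg) → AGA (Arg) — synonymous.
Codon 7: TTC (Phe) → TTG (Leu) — missense.
Synonymous: 2 of 6.

2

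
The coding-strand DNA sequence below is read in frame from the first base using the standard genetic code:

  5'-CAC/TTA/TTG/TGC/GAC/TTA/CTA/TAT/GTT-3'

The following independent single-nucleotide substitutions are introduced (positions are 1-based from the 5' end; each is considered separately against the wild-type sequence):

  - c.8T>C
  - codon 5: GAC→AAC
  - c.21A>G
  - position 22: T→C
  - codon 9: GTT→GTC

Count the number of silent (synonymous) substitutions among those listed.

Codon 3: TTG (Leu) → TCG (Ser) — missense.
Codon 5: GAC (Asp) → AAC (Asn) — missense.
Codon 7: CTA (Leu) → CTG (Leu) — synonymous.
Codon 8: TAT (Tyr) → CAT (His) — missense.
Codon 9: GTT (Val) → GTC (Val) — synonymous.
Synonymous: 2 of 5.

2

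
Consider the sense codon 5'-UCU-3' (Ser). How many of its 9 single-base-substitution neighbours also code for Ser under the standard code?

Position 1: none → 0 synonymous.
Position 2: none → 0 synonymous.
Position 3: UCC, UCA, UCG → 3 synonymous.
Total: 0 + 0 + 3 = 3.

3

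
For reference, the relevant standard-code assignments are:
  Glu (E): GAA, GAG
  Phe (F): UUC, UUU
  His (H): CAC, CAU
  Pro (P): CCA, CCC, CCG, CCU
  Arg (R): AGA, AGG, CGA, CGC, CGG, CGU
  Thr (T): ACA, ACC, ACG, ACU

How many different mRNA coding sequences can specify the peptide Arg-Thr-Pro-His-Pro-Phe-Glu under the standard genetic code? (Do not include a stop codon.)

Arg: 6 codons.
Thr: 4 codons.
Pro: 4 codons.
His: 2 codons.
Pro: 4 codons.
Phe: 2 codons.
Glu: 2 codons.
6 × 4 × 4 × 2 × 4 × 2 × 2 = 3072.

3072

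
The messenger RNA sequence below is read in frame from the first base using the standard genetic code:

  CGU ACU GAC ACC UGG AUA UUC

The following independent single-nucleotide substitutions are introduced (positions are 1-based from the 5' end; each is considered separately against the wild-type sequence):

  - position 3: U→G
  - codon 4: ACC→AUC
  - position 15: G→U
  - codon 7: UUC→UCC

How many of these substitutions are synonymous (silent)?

Codon 1: CGU (Arg) → CGG (Arg) — synonymous.
Codon 4: ACC (Thr) → AUC (Ile) — missense.
Codon 5: UGG (Trp) → UGU (Cys) — missense.
Codon 7: UUC (Phe) → UCC (Ser) — missense.
Synonymous: 1 of 4.

1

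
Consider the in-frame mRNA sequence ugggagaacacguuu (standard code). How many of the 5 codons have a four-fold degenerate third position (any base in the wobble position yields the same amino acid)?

1

Codon 1 UGG (Trp): third position 1-fold.
Codon 2 GAG (Glu): third position 2-fold.
Codon 3 AAC (Asn): third position 2-fold.
Codon 4 ACG (Thr): third position 4-fold.
Codon 5 UUU (Phe): third position 2-fold.
Four-fold degenerate third positions: 1.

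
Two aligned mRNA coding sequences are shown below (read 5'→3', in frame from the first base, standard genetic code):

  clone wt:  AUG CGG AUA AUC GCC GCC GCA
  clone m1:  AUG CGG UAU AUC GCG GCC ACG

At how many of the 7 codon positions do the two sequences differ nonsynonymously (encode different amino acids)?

2

Codon 1: AUG Met / AUG Met — identical.
Codon 2: CGG Arg / CGG Arg — identical.
Codon 3: AUA Ile / UAU Tyr — nonsynonymous.
Codon 4: AUC Ile / AUC Ile — identical.
Codon 5: GCC Ala / GCG Ala — synonymous.
Codon 6: GCC Ala / GCC Ala — identical.
Codon 7: GCA Ala / ACG Thr — nonsynonymous.
Nonsynonymous differences: 2.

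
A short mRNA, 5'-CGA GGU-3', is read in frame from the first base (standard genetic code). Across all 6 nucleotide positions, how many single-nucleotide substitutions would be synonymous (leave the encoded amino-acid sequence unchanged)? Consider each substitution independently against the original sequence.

Codon 1 (CGA, Arg): 4 synonymous substitutions.
Codon 2 (GGU, Gly): 3 synonymous substitutions.
Total: 4 + 3 = 7.

7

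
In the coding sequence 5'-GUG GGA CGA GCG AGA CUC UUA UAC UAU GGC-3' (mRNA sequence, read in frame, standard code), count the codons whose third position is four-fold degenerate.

Codon 1 GUG (Val): third position 4-fold.
Codon 2 GGA (Gly): third position 4-fold.
Codon 3 CGA (Arg): third position 4-fold.
Codon 4 GCG (Ala): third position 4-fold.
Codon 5 AGA (Arg): third position 2-fold.
Codon 6 CUC (Leu): third position 4-fold.
Codon 7 UUA (Leu): third position 2-fold.
Codon 8 UAC (Tyr): third position 2-fold.
Codon 9 UAU (Tyr): third position 2-fold.
Codon 10 GGC (Gly): third position 4-fold.
Four-fold degenerate third positions: 6.

6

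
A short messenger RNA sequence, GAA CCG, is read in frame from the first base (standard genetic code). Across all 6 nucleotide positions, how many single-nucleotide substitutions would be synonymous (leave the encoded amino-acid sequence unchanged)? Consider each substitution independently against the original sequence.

4

Codon 1 (GAA, Glu): 1 synonymous substitution.
Codon 2 (CCG, Pro): 3 synonymous substitutions.
Total: 1 + 3 = 4.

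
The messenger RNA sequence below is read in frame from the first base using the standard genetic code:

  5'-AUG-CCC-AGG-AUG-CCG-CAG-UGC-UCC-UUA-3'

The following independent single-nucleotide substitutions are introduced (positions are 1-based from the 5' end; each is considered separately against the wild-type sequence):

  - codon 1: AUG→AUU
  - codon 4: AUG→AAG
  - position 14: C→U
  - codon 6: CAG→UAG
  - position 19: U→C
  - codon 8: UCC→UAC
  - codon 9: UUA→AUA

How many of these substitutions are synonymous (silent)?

Codon 1: AUG (Met) → AUU (Ile) — missense.
Codon 4: AUG (Met) → AAG (Lys) — missense.
Codon 5: CCG (Pro) → CUG (Leu) — missense.
Codon 6: CAG (Gln) → UAG (Stop) — nonsense.
Codon 7: UGC (Cys) → CGC (Arg) — missense.
Codon 8: UCC (Ser) → UAC (Tyr) — missense.
Codon 9: UUA (Leu) → AUA (Ile) — missense.
Synonymous: 0 of 7.

0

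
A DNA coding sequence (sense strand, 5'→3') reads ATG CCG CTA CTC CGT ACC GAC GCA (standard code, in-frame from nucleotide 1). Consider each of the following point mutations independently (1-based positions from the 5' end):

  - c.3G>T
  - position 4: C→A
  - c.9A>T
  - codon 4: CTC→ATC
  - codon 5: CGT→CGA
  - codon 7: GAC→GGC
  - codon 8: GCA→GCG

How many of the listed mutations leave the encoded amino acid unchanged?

3

Codon 1: ATG (Met) → ATT (Ile) — missense.
Codon 2: CCG (Pro) → ACG (Thr) — missense.
Codon 3: CTA (Leu) → CTT (Leu) — synonymous.
Codon 4: CTC (Leu) → ATC (Ile) — missense.
Codon 5: CGT (Arg) → CGA (Arg) — synonymous.
Codon 7: GAC (Asp) → GGC (Gly) — missense.
Codon 8: GCA (Ala) → GCG (Ala) — synonymous.
Synonymous: 3 of 7.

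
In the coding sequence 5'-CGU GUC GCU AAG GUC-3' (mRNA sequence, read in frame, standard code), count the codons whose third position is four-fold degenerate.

Codon 1 CGU (Arg): third position 4-fold.
Codon 2 GUC (Val): third position 4-fold.
Codon 3 GCU (Ala): third position 4-fold.
Codon 4 AAG (Lys): third position 2-fold.
Codon 5 GUC (Val): third position 4-fold.
Four-fold degenerate third positions: 4.

4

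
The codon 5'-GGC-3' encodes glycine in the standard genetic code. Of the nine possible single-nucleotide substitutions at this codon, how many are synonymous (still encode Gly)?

Position 1: none → 0 synonymous.
Position 2: none → 0 synonymous.
Position 3: GGU, GGA, GGG → 3 synonymous.
Total: 0 + 0 + 3 = 3.

3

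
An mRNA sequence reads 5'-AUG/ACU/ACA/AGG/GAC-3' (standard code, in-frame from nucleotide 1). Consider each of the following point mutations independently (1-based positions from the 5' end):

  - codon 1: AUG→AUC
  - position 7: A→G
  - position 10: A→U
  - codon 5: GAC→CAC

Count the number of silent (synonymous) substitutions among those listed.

Codon 1: AUG (Met) → AUC (Ile) — missense.
Codon 3: ACA (Thr) → GCA (Ala) — missense.
Codon 4: AGG (Arg) → UGG (Trp) — missense.
Codon 5: GAC (Asp) → CAC (His) — missense.
Synonymous: 0 of 4.

0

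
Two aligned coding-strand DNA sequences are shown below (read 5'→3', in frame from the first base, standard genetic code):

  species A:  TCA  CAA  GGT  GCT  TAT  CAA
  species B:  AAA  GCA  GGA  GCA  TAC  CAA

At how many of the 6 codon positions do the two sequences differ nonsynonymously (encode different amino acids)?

Codon 1: TCA Ser / AAA Lys — nonsynonymous.
Codon 2: CAA Gln / GCA Ala — nonsynonymous.
Codon 3: GGT Gly / GGA Gly — synonymous.
Codon 4: GCT Ala / GCA Ala — synonymous.
Codon 5: TAT Tyr / TAC Tyr — synonymous.
Codon 6: CAA Gln / CAA Gln — identical.
Nonsynonymous differences: 2.

2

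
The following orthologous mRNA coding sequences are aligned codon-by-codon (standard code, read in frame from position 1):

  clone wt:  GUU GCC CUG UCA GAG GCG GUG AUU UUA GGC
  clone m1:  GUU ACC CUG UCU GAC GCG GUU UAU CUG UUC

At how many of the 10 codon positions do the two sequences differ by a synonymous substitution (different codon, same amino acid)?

3

Codon 1: GUU Val / GUU Val — identical.
Codon 2: GCC Ala / ACC Thr — nonsynonymous.
Codon 3: CUG Leu / CUG Leu — identical.
Codon 4: UCA Ser / UCU Ser — synonymous.
Codon 5: GAG Glu / GAC Asp — nonsynonymous.
Codon 6: GCG Ala / GCG Ala — identical.
Codon 7: GUG Val / GUU Val — synonymous.
Codon 8: AUU Ile / UAU Tyr — nonsynonymous.
Codon 9: UUA Leu / CUG Leu — synonymous.
Codon 10: GGC Gly / UUC Phe — nonsynonymous.
Synonymous differences: 3.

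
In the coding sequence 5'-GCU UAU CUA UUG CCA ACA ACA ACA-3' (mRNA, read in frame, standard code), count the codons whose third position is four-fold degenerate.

Codon 1 GCU (Ala): third position 4-fold.
Codon 2 UAU (Tyr): third position 2-fold.
Codon 3 CUA (Leu): third position 4-fold.
Codon 4 UUG (Leu): third position 2-fold.
Codon 5 CCA (Pro): third position 4-fold.
Codon 6 ACA (Thr): third position 4-fold.
Codon 7 ACA (Thr): third position 4-fold.
Codon 8 ACA (Thr): third position 4-fold.
Four-fold degenerate third positions: 6.

6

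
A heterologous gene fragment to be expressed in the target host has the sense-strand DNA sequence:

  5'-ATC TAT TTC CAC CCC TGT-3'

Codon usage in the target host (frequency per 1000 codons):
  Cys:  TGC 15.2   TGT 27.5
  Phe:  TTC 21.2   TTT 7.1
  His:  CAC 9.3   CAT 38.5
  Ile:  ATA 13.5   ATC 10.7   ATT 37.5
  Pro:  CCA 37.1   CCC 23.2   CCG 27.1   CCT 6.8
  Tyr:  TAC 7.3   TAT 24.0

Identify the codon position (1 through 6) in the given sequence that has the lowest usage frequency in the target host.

4

Codon 1 ATC (Ile): 10.7 per 1000.
Codon 2 TAT (Tyr): 24.0 per 1000.
Codon 3 TTC (Phe): 21.2 per 1000.
Codon 4 CAC (His): 9.3 per 1000.
Codon 5 CCC (Pro): 23.2 per 1000.
Codon 6 TGT (Cys): 27.5 per 1000.
Lowest frequency is 9.3 at codon 4.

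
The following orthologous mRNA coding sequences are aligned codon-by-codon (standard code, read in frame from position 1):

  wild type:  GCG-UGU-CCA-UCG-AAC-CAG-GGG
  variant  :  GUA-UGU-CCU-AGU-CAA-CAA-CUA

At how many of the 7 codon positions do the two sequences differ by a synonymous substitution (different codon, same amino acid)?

3

Codon 1: GCG Ala / GUA Val — nonsynonymous.
Codon 2: UGU Cys / UGU Cys — identical.
Codon 3: CCA Pro / CCU Pro — synonymous.
Codon 4: UCG Ser / AGU Ser — synonymous.
Codon 5: AAC Asn / CAA Gln — nonsynonymous.
Codon 6: CAG Gln / CAA Gln — synonymous.
Codon 7: GGG Gly / CUA Leu — nonsynonymous.
Synonymous differences: 3.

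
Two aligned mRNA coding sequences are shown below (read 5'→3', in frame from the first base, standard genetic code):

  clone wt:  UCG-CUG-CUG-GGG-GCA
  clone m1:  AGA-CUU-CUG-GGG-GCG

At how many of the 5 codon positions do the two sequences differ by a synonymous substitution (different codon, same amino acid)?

2

Codon 1: UCG Ser / AGA Arg — nonsynonymous.
Codon 2: CUG Leu / CUU Leu — synonymous.
Codon 3: CUG Leu / CUG Leu — identical.
Codon 4: GGG Gly / GGG Gly — identical.
Codon 5: GCA Ala / GCG Ala — synonymous.
Synonymous differences: 2.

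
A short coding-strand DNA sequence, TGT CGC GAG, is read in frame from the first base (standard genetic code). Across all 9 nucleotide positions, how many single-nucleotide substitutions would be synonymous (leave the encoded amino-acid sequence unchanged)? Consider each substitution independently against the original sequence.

5

Codon 1 (TGT, Cys): 1 synonymous substitution.
Codon 2 (CGC, Arg): 3 synonymous substitutions.
Codon 3 (GAG, Glu): 1 synonymous substitution.
Total: 1 + 3 + 1 = 5.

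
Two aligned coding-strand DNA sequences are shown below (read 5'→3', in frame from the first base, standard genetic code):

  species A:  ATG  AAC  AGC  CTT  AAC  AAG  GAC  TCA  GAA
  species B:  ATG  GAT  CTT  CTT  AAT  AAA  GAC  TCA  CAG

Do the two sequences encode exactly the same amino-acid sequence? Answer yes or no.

Codon 1: ATG Met / ATG Met — identical.
Codon 2: AAC Asn / GAT Asp — nonsynonymous.
Codon 3: AGC Ser / CTT Leu — nonsynonymous.
Codon 4: CTT Leu / CTT Leu — identical.
Codon 5: AAC Asn / AAT Asn — synonymous.
Codon 6: AAG Lys / AAA Lys — synonymous.
Codon 7: GAC Asp / GAC Asp — identical.
Codon 8: TCA Ser / TCA Ser — identical.
Codon 9: GAA Glu / CAG Gln — nonsynonymous.
Nonsynonymous differences: 3 → different protein.

no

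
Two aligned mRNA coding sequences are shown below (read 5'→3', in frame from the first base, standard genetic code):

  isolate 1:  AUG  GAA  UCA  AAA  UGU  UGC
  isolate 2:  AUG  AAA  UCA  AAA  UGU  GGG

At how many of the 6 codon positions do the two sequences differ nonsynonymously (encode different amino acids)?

Codon 1: AUG Met / AUG Met — identical.
Codon 2: GAA Glu / AAA Lys — nonsynonymous.
Codon 3: UCA Ser / UCA Ser — identical.
Codon 4: AAA Lys / AAA Lys — identical.
Codon 5: UGU Cys / UGU Cys — identical.
Codon 6: UGC Cys / GGG Gly — nonsynonymous.
Nonsynonymous differences: 2.

2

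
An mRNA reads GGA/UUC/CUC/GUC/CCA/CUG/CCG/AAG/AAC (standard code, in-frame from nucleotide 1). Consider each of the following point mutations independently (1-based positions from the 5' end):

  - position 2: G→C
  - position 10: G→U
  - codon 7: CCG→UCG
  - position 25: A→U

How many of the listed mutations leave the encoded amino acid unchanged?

0

Codon 1: GGA (Gly) → GCA (Ala) — missense.
Codon 4: GUC (Val) → UUC (Phe) — missense.
Codon 7: CCG (Pro) → UCG (Ser) — missense.
Codon 9: AAC (Asn) → UAC (Tyr) — missense.
Synonymous: 0 of 4.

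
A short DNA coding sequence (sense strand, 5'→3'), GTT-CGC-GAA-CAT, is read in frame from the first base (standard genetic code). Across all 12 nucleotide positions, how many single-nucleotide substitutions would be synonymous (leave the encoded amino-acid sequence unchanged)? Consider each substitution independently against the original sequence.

8

Codon 1 (GTT, Val): 3 synonymous substitutions.
Codon 2 (CGC, Arg): 3 synonymous substitutions.
Codon 3 (GAA, Glu): 1 synonymous substitution.
Codon 4 (CAT, His): 1 synonymous substitution.
Total: 3 + 3 + 1 + 1 = 8.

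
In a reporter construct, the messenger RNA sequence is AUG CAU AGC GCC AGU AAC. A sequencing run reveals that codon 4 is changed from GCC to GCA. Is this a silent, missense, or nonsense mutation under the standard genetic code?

Position 12 falls in codon 4: GCC → Ala.
After the substitution the codon is GCA → Ala.
Both encode Ala, so the change is synonymous.

silent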